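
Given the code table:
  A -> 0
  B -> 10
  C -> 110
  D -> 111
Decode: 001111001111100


Decoding:
0 -> A
0 -> A
111 -> D
10 -> B
0 -> A
111 -> D
110 -> C
0 -> A


Result: AADBADCA


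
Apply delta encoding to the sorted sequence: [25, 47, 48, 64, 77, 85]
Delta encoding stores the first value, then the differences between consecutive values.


First value: 25
Deltas:
  47 - 25 = 22
  48 - 47 = 1
  64 - 48 = 16
  77 - 64 = 13
  85 - 77 = 8


Delta encoded: [25, 22, 1, 16, 13, 8]


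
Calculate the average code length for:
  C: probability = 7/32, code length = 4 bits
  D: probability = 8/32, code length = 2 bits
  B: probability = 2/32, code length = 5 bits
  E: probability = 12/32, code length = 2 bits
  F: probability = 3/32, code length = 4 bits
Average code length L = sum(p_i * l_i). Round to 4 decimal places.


Weighted contributions p_i * l_i:
  C: (7/32) * 4 = 28/32
  D: (8/32) * 2 = 16/32
  B: (2/32) * 5 = 10/32
  E: (12/32) * 2 = 24/32
  F: (3/32) * 4 = 12/32
Sum = (28 + 16 + 10 + 24 + 12)/32 = 90/32

L = 90/32 = 2.8125 bits/symbol


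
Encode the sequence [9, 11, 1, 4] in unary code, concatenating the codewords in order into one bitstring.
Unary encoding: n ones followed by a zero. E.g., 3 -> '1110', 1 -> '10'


Encode each number as n ones followed by a terminating 0:
  9 -> 1111111110 (10 bits)
  11 -> 111111111110 (12 bits)
  1 -> 10 (2 bits)
  4 -> 11110 (5 bits)
Total length = 10 + 12 + 2 + 5 = 29 bits.

Unary([9, 11, 1, 4]) = 11111111101111111111101011110 (29 bits)


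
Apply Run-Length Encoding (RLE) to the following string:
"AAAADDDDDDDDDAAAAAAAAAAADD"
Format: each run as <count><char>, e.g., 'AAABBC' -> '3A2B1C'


Scanning runs left to right:
  i=0: run of 'A' x 4 -> '4A'
  i=4: run of 'D' x 9 -> '9D'
  i=13: run of 'A' x 11 -> '11A'
  i=24: run of 'D' x 2 -> '2D'

RLE = 4A9D11A2D


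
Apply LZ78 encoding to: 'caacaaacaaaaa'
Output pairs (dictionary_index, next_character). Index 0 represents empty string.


LZ78 encoding steps:
Dictionary: {0: ''}
Step 1: w='' (idx 0), next='c' -> output (0, 'c'), add 'c' as idx 1
Step 2: w='' (idx 0), next='a' -> output (0, 'a'), add 'a' as idx 2
Step 3: w='a' (idx 2), next='c' -> output (2, 'c'), add 'ac' as idx 3
Step 4: w='a' (idx 2), next='a' -> output (2, 'a'), add 'aa' as idx 4
Step 5: w='ac' (idx 3), next='a' -> output (3, 'a'), add 'aca' as idx 5
Step 6: w='aa' (idx 4), next='a' -> output (4, 'a'), add 'aaa' as idx 6
Step 7: w='a' (idx 2), end of input -> output (2, '')


Encoded: [(0, 'c'), (0, 'a'), (2, 'c'), (2, 'a'), (3, 'a'), (4, 'a'), (2, '')]


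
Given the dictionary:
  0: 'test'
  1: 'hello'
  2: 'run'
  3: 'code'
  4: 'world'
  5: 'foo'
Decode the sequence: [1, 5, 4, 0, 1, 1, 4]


Look up each index in the dictionary:
  1 -> 'hello'
  5 -> 'foo'
  4 -> 'world'
  0 -> 'test'
  1 -> 'hello'
  1 -> 'hello'
  4 -> 'world'

Decoded: "hello foo world test hello hello world"


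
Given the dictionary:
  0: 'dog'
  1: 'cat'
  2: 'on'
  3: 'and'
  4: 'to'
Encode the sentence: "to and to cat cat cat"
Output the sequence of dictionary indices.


Look up each word in the dictionary:
  'to' -> 4
  'and' -> 3
  'to' -> 4
  'cat' -> 1
  'cat' -> 1
  'cat' -> 1

Encoded: [4, 3, 4, 1, 1, 1]


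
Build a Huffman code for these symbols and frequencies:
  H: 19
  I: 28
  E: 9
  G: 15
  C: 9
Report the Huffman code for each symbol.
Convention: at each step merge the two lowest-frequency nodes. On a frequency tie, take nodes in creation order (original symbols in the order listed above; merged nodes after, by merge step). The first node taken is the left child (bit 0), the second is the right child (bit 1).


Huffman tree construction:
Step 1: Merge E(9) + C(9) = 18
Step 2: Merge G(15) + (E+C)(18) = 33
Step 3: Merge H(19) + I(28) = 47
Step 4: Merge (G+(E+C))(33) + (H+I)(47) = 80
Read each symbol's code off the tree from the root (left child = 0, right child = 1).

Codes:
  H: 10 (length 2)
  I: 11 (length 2)
  E: 010 (length 3)
  G: 00 (length 2)
  C: 011 (length 3)
Average code length: 178/80 = 2.2250 bits/symbol


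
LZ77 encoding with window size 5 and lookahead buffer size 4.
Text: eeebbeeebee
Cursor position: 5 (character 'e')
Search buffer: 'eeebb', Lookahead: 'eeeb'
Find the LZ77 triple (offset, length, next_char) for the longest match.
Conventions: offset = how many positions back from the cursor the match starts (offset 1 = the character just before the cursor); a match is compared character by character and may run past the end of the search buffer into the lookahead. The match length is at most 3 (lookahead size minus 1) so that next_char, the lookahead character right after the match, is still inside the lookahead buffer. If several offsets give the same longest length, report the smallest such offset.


Try each offset into the search buffer:
  offset=1 (pos 4, char 'b'): match length 0
  offset=2 (pos 3, char 'b'): match length 0
  offset=3 (pos 2, char 'e'): match length 1
  offset=4 (pos 1, char 'e'): match length 2
  offset=5 (pos 0, char 'e'): match length 3
Longest match has length 3 at offset 5.
next_char = character at position 5 + 3 = 8 -> 'b'

Best match: offset=5, length=3 (matching 'eee' starting at position 0)
LZ77 triple: (5, 3, 'b')


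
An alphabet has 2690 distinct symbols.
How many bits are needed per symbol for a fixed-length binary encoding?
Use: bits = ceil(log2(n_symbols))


log2(2690) = 11.3934
Bracket: 2^11 = 2048 < 2690 <= 2^12 = 4096
So ceil(log2(2690)) = 12

bits = ceil(log2(2690)) = ceil(11.3934) = 12 bits


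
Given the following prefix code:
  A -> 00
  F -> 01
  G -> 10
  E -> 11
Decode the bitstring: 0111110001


Decoding step by step:
Bits 01 -> F
Bits 11 -> E
Bits 11 -> E
Bits 00 -> A
Bits 01 -> F


Decoded message: FEEAF


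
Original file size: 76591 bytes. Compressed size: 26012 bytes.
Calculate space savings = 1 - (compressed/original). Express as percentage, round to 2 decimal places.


ratio = compressed/original = 26012/76591 = 0.339622
savings = 1 - ratio = 1 - 0.339622 = 0.660378
as a percentage: 0.660378 * 100 = 66.04%

Space savings = 1 - 26012/76591 = 66.04%


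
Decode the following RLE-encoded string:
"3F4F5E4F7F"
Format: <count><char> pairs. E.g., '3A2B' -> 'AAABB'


Expanding each <count><char> pair:
  3F -> 'FFF'
  4F -> 'FFFF'
  5E -> 'EEEEE'
  4F -> 'FFFF'
  7F -> 'FFFFFFF'

Decoded = FFFFFFFEEEEEFFFFFFFFFFF


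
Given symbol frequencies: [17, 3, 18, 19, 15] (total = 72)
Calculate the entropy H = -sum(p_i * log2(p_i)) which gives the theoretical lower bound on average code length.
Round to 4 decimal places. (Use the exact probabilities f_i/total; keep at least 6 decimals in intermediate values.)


Per-symbol terms -p_i * log2(p_i) with p_i = f_i/72:
  p = 17/72 = 0.236111: log2(p) = -2.082462, -p*log2(p) = 0.491692
  p = 3/72 = 0.041667: log2(p) = -4.584963, -p*log2(p) = 0.191040
  p = 18/72 = 0.250000: log2(p) = -2.000000, -p*log2(p) = 0.500000
  p = 19/72 = 0.263889: log2(p) = -1.921997, -p*log2(p) = 0.507194
  p = 15/72 = 0.208333: log2(p) = -2.263034, -p*log2(p) = 0.471466
H = 0.491692 + 0.191040 + 0.500000 + 0.507194 + 0.471466 = 2.161392

H = 2.1614 bits/symbol


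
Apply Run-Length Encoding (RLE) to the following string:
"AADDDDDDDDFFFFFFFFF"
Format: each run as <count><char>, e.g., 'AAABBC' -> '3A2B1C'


Scanning runs left to right:
  i=0: run of 'A' x 2 -> '2A'
  i=2: run of 'D' x 8 -> '8D'
  i=10: run of 'F' x 9 -> '9F'

RLE = 2A8D9F


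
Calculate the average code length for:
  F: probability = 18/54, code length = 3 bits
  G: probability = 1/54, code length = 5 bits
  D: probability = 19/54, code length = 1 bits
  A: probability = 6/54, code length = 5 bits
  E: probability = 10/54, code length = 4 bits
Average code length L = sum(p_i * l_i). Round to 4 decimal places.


Weighted contributions p_i * l_i:
  F: (18/54) * 3 = 54/54
  G: (1/54) * 5 = 5/54
  D: (19/54) * 1 = 19/54
  A: (6/54) * 5 = 30/54
  E: (10/54) * 4 = 40/54
Sum = (54 + 5 + 19 + 30 + 40)/54 = 148/54

L = 148/54 = 2.7407 bits/symbol


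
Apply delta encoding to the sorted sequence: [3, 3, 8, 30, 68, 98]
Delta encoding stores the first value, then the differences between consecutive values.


First value: 3
Deltas:
  3 - 3 = 0
  8 - 3 = 5
  30 - 8 = 22
  68 - 30 = 38
  98 - 68 = 30


Delta encoded: [3, 0, 5, 22, 38, 30]


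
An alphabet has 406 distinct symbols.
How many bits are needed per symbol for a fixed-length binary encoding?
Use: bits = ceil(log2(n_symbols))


log2(406) = 8.6653
Bracket: 2^8 = 256 < 406 <= 2^9 = 512
So ceil(log2(406)) = 9

bits = ceil(log2(406)) = ceil(8.6653) = 9 bits


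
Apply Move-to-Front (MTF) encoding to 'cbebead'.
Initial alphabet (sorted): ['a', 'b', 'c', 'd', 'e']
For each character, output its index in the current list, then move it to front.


MTF encoding:
'c': index 2 in ['a', 'b', 'c', 'd', 'e'] -> ['c', 'a', 'b', 'd', 'e']
'b': index 2 in ['c', 'a', 'b', 'd', 'e'] -> ['b', 'c', 'a', 'd', 'e']
'e': index 4 in ['b', 'c', 'a', 'd', 'e'] -> ['e', 'b', 'c', 'a', 'd']
'b': index 1 in ['e', 'b', 'c', 'a', 'd'] -> ['b', 'e', 'c', 'a', 'd']
'e': index 1 in ['b', 'e', 'c', 'a', 'd'] -> ['e', 'b', 'c', 'a', 'd']
'a': index 3 in ['e', 'b', 'c', 'a', 'd'] -> ['a', 'e', 'b', 'c', 'd']
'd': index 4 in ['a', 'e', 'b', 'c', 'd'] -> ['d', 'a', 'e', 'b', 'c']


Output: [2, 2, 4, 1, 1, 3, 4]


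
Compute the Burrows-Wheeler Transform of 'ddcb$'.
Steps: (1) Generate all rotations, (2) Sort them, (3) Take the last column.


Rotations (sorted):
  0: $ddcb -> last char: b
  1: b$ddc -> last char: c
  2: cb$dd -> last char: d
  3: dcb$d -> last char: d
  4: ddcb$ -> last char: $


BWT = bcdd$


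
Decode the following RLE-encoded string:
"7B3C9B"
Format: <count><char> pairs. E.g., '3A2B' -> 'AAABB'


Expanding each <count><char> pair:
  7B -> 'BBBBBBB'
  3C -> 'CCC'
  9B -> 'BBBBBBBBB'

Decoded = BBBBBBBCCCBBBBBBBBB


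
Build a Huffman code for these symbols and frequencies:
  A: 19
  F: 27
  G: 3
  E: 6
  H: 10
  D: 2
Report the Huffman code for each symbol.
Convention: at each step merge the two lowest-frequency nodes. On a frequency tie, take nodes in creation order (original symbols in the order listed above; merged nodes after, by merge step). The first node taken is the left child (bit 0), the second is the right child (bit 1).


Huffman tree construction:
Step 1: Merge D(2) + G(3) = 5
Step 2: Merge (D+G)(5) + E(6) = 11
Step 3: Merge H(10) + ((D+G)+E)(11) = 21
Step 4: Merge A(19) + (H+((D+G)+E))(21) = 40
Step 5: Merge F(27) + (A+(H+((D+G)+E)))(40) = 67
Read each symbol's code off the tree from the root (left child = 0, right child = 1).

Codes:
  A: 10 (length 2)
  F: 0 (length 1)
  G: 11101 (length 5)
  E: 1111 (length 4)
  H: 110 (length 3)
  D: 11100 (length 5)
Average code length: 144/67 = 2.1493 bits/symbol


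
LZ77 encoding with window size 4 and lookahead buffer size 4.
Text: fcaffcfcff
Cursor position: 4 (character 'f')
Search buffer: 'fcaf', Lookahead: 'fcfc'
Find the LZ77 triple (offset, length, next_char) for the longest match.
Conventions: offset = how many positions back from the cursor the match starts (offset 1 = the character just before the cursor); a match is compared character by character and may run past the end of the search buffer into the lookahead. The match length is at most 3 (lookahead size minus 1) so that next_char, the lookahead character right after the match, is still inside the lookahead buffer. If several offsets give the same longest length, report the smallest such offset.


Try each offset into the search buffer:
  offset=1 (pos 3, char 'f'): match length 1
  offset=2 (pos 2, char 'a'): match length 0
  offset=3 (pos 1, char 'c'): match length 0
  offset=4 (pos 0, char 'f'): match length 2
Longest match has length 2 at offset 4.
next_char = character at position 4 + 2 = 6 -> 'f'

Best match: offset=4, length=2 (matching 'fc' starting at position 0)
LZ77 triple: (4, 2, 'f')


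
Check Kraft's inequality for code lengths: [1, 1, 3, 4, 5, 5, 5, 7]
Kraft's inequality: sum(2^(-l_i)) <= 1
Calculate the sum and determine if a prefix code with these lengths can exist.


Sum = 2^(-1) + 2^(-1) + 2^(-3) + 2^(-4) + 2^(-5) + 2^(-5) + 2^(-5) + 2^(-7)
    = 0.5 + 0.5 + 0.125 + 0.0625 + 0.03125 + 0.03125 + 0.03125 + 0.0078125
    = 165/128 = 1.2890625
Since 1.2890625 > 1, Kraft's inequality is NOT satisfied.
A prefix code with these lengths CANNOT exist.

Kraft sum = 1.2890625. Not satisfied.


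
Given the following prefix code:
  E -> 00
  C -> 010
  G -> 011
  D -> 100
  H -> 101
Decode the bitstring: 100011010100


Decoding step by step:
Bits 100 -> D
Bits 011 -> G
Bits 010 -> C
Bits 100 -> D


Decoded message: DGCD


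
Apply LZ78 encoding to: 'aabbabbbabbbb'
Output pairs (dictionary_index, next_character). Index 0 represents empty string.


LZ78 encoding steps:
Dictionary: {0: ''}
Step 1: w='' (idx 0), next='a' -> output (0, 'a'), add 'a' as idx 1
Step 2: w='a' (idx 1), next='b' -> output (1, 'b'), add 'ab' as idx 2
Step 3: w='' (idx 0), next='b' -> output (0, 'b'), add 'b' as idx 3
Step 4: w='ab' (idx 2), next='b' -> output (2, 'b'), add 'abb' as idx 4
Step 5: w='b' (idx 3), next='a' -> output (3, 'a'), add 'ba' as idx 5
Step 6: w='b' (idx 3), next='b' -> output (3, 'b'), add 'bb' as idx 6
Step 7: w='bb' (idx 6), end of input -> output (6, '')


Encoded: [(0, 'a'), (1, 'b'), (0, 'b'), (2, 'b'), (3, 'a'), (3, 'b'), (6, '')]


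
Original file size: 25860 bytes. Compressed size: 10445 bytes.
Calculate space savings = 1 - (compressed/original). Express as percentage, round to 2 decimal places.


ratio = compressed/original = 10445/25860 = 0.403906
savings = 1 - ratio = 1 - 0.403906 = 0.596094
as a percentage: 0.596094 * 100 = 59.61%

Space savings = 1 - 10445/25860 = 59.61%


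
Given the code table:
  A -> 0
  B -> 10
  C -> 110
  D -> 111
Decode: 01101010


Decoding:
0 -> A
110 -> C
10 -> B
10 -> B


Result: ACBB


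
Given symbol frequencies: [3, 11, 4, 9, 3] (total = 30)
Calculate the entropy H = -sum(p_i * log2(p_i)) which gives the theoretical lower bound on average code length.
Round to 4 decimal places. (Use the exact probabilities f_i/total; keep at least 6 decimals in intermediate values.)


Per-symbol terms -p_i * log2(p_i) with p_i = f_i/30:
  p = 3/30 = 0.100000: log2(p) = -3.321928, -p*log2(p) = 0.332193
  p = 11/30 = 0.366667: log2(p) = -1.447459, -p*log2(p) = 0.530735
  p = 4/30 = 0.133333: log2(p) = -2.906891, -p*log2(p) = 0.387585
  p = 9/30 = 0.300000: log2(p) = -1.736966, -p*log2(p) = 0.521090
  p = 3/30 = 0.100000: log2(p) = -3.321928, -p*log2(p) = 0.332193
H = 0.332193 + 0.530735 + 0.387585 + 0.521090 + 0.332193 = 2.103796

H = 2.1038 bits/symbol


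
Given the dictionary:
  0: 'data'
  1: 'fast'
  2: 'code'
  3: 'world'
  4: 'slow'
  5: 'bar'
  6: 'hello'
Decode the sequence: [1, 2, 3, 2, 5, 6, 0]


Look up each index in the dictionary:
  1 -> 'fast'
  2 -> 'code'
  3 -> 'world'
  2 -> 'code'
  5 -> 'bar'
  6 -> 'hello'
  0 -> 'data'

Decoded: "fast code world code bar hello data"


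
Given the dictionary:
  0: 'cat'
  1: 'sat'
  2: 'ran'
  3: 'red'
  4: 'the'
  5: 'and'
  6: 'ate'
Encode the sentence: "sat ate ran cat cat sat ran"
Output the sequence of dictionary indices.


Look up each word in the dictionary:
  'sat' -> 1
  'ate' -> 6
  'ran' -> 2
  'cat' -> 0
  'cat' -> 0
  'sat' -> 1
  'ran' -> 2

Encoded: [1, 6, 2, 0, 0, 1, 2]


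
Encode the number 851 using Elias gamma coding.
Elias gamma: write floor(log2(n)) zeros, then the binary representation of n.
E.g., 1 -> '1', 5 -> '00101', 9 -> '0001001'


num_bits = floor(log2(851)) + 1 = 10
leading_zeros = num_bits - 1 = 9
binary(851) = 1101010011

Elias gamma(851) = '000000000' + '1101010011' = 0000000001101010011 (19 bits)


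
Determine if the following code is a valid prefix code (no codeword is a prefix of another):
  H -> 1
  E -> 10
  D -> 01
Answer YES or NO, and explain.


Checking each pair (does one codeword prefix another?):
  H='1' vs E='10': prefix -- VIOLATION

NO -- this is NOT a valid prefix code. H (1) is a prefix of E (10).


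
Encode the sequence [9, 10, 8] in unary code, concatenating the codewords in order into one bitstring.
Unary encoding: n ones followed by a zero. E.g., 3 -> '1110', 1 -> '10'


Encode each number as n ones followed by a terminating 0:
  9 -> 1111111110 (10 bits)
  10 -> 11111111110 (11 bits)
  8 -> 111111110 (9 bits)
Total length = 10 + 11 + 9 = 30 bits.

Unary([9, 10, 8]) = 111111111011111111110111111110 (30 bits)


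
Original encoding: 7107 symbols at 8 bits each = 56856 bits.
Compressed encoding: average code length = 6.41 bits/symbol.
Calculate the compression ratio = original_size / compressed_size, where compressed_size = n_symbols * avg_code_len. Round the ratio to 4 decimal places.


original_size = n_symbols * orig_bits = 7107 * 8 = 56856 bits
compressed_size = n_symbols * avg_code_len = 7107 * 6.41 = 45555.87 bits
ratio = original_size / compressed_size = 56856 / 45555.87 = 1.248

Compression ratio = 1.248


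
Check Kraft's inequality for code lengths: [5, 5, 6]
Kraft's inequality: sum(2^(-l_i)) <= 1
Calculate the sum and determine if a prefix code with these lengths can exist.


Sum = 2^(-5) + 2^(-5) + 2^(-6)
    = 0.03125 + 0.03125 + 0.015625
    = 5/64 = 0.078125
Since 0.078125 <= 1, Kraft's inequality IS satisfied.
A prefix code with these lengths CAN exist.

Kraft sum = 0.078125. Satisfied.


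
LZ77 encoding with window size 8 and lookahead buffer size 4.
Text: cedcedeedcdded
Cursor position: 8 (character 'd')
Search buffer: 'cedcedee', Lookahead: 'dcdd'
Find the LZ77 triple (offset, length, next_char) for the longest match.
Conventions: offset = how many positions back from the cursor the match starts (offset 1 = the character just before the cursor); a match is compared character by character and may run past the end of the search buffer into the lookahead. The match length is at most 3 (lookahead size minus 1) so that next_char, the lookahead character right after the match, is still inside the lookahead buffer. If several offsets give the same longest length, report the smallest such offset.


Try each offset into the search buffer:
  offset=1 (pos 7, char 'e'): match length 0
  offset=2 (pos 6, char 'e'): match length 0
  offset=3 (pos 5, char 'd'): match length 1
  offset=4 (pos 4, char 'e'): match length 0
  offset=5 (pos 3, char 'c'): match length 0
  offset=6 (pos 2, char 'd'): match length 2
  offset=7 (pos 1, char 'e'): match length 0
  offset=8 (pos 0, char 'c'): match length 0
Longest match has length 2 at offset 6.
next_char = character at position 8 + 2 = 10 -> 'd'

Best match: offset=6, length=2 (matching 'dc' starting at position 2)
LZ77 triple: (6, 2, 'd')


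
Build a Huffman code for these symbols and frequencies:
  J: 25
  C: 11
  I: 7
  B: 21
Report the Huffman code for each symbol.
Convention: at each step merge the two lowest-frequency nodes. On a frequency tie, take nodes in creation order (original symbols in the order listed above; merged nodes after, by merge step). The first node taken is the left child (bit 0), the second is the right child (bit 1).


Huffman tree construction:
Step 1: Merge I(7) + C(11) = 18
Step 2: Merge (I+C)(18) + B(21) = 39
Step 3: Merge J(25) + ((I+C)+B)(39) = 64
Read each symbol's code off the tree from the root (left child = 0, right child = 1).

Codes:
  J: 0 (length 1)
  C: 101 (length 3)
  I: 100 (length 3)
  B: 11 (length 2)
Average code length: 121/64 = 1.8906 bits/symbol


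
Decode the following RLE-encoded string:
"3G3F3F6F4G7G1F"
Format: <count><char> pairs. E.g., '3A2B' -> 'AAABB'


Expanding each <count><char> pair:
  3G -> 'GGG'
  3F -> 'FFF'
  3F -> 'FFF'
  6F -> 'FFFFFF'
  4G -> 'GGGG'
  7G -> 'GGGGGGG'
  1F -> 'F'

Decoded = GGGFFFFFFFFFFFFGGGGGGGGGGGF


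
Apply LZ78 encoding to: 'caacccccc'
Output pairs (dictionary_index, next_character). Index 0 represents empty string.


LZ78 encoding steps:
Dictionary: {0: ''}
Step 1: w='' (idx 0), next='c' -> output (0, 'c'), add 'c' as idx 1
Step 2: w='' (idx 0), next='a' -> output (0, 'a'), add 'a' as idx 2
Step 3: w='a' (idx 2), next='c' -> output (2, 'c'), add 'ac' as idx 3
Step 4: w='c' (idx 1), next='c' -> output (1, 'c'), add 'cc' as idx 4
Step 5: w='cc' (idx 4), next='c' -> output (4, 'c'), add 'ccc' as idx 5


Encoded: [(0, 'c'), (0, 'a'), (2, 'c'), (1, 'c'), (4, 'c')]


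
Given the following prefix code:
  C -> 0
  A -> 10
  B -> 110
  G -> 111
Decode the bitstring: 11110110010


Decoding step by step:
Bits 111 -> G
Bits 10 -> A
Bits 110 -> B
Bits 0 -> C
Bits 10 -> A


Decoded message: GABCA


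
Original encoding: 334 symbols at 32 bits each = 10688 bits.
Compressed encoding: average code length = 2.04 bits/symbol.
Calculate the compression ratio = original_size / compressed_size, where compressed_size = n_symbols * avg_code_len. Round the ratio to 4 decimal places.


original_size = n_symbols * orig_bits = 334 * 32 = 10688 bits
compressed_size = n_symbols * avg_code_len = 334 * 2.04 = 681.36 bits
ratio = original_size / compressed_size = 10688 / 681.36 = 15.6863

Compression ratio = 15.6863


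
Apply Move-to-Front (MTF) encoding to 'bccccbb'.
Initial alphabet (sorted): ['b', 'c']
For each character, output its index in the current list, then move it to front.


MTF encoding:
'b': index 0 in ['b', 'c'] -> ['b', 'c']
'c': index 1 in ['b', 'c'] -> ['c', 'b']
'c': index 0 in ['c', 'b'] -> ['c', 'b']
'c': index 0 in ['c', 'b'] -> ['c', 'b']
'c': index 0 in ['c', 'b'] -> ['c', 'b']
'b': index 1 in ['c', 'b'] -> ['b', 'c']
'b': index 0 in ['b', 'c'] -> ['b', 'c']


Output: [0, 1, 0, 0, 0, 1, 0]


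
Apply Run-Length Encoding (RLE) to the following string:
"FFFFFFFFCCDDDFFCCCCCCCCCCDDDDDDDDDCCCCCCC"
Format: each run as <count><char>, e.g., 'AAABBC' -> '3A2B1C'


Scanning runs left to right:
  i=0: run of 'F' x 8 -> '8F'
  i=8: run of 'C' x 2 -> '2C'
  i=10: run of 'D' x 3 -> '3D'
  i=13: run of 'F' x 2 -> '2F'
  i=15: run of 'C' x 10 -> '10C'
  i=25: run of 'D' x 9 -> '9D'
  i=34: run of 'C' x 7 -> '7C'

RLE = 8F2C3D2F10C9D7C


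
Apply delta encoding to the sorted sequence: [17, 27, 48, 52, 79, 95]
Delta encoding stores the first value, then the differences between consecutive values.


First value: 17
Deltas:
  27 - 17 = 10
  48 - 27 = 21
  52 - 48 = 4
  79 - 52 = 27
  95 - 79 = 16


Delta encoded: [17, 10, 21, 4, 27, 16]


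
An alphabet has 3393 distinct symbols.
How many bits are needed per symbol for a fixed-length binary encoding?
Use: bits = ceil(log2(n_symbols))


log2(3393) = 11.7283
Bracket: 2^11 = 2048 < 3393 <= 2^12 = 4096
So ceil(log2(3393)) = 12

bits = ceil(log2(3393)) = ceil(11.7283) = 12 bits


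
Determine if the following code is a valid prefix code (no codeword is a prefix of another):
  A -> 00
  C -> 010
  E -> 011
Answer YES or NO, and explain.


Checking each pair (does one codeword prefix another?):
  A='00' vs C='010': no prefix
  A='00' vs E='011': no prefix
  C='010' vs A='00': no prefix
  C='010' vs E='011': no prefix
  E='011' vs A='00': no prefix
  E='011' vs C='010': no prefix
No violation found over all pairs.

YES -- this is a valid prefix code. No codeword is a prefix of any other codeword.


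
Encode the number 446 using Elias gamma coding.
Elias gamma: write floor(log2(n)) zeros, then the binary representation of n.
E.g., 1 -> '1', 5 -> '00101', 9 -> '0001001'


num_bits = floor(log2(446)) + 1 = 9
leading_zeros = num_bits - 1 = 8
binary(446) = 110111110

Elias gamma(446) = '00000000' + '110111110' = 00000000110111110 (17 bits)


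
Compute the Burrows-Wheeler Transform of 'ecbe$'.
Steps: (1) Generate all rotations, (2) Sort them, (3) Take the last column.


Rotations (sorted):
  0: $ecbe -> last char: e
  1: be$ec -> last char: c
  2: cbe$e -> last char: e
  3: e$ecb -> last char: b
  4: ecbe$ -> last char: $


BWT = eceb$


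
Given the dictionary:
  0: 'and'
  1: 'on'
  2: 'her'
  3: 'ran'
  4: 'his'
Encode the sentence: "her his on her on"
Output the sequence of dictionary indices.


Look up each word in the dictionary:
  'her' -> 2
  'his' -> 4
  'on' -> 1
  'her' -> 2
  'on' -> 1

Encoded: [2, 4, 1, 2, 1]


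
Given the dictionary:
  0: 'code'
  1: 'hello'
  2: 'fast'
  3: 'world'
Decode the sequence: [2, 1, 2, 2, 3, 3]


Look up each index in the dictionary:
  2 -> 'fast'
  1 -> 'hello'
  2 -> 'fast'
  2 -> 'fast'
  3 -> 'world'
  3 -> 'world'

Decoded: "fast hello fast fast world world"


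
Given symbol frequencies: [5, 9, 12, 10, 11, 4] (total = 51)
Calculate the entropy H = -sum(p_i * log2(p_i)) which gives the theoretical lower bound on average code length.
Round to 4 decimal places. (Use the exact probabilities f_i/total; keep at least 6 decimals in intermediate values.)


Per-symbol terms -p_i * log2(p_i) with p_i = f_i/51:
  p = 5/51 = 0.098039: log2(p) = -3.350497, -p*log2(p) = 0.328480
  p = 9/51 = 0.176471: log2(p) = -2.502500, -p*log2(p) = 0.441618
  p = 12/51 = 0.235294: log2(p) = -2.087463, -p*log2(p) = 0.491168
  p = 10/51 = 0.196078: log2(p) = -2.350497, -p*log2(p) = 0.460882
  p = 11/51 = 0.215686: log2(p) = -2.212994, -p*log2(p) = 0.477312
  p = 4/51 = 0.078431: log2(p) = -3.672425, -p*log2(p) = 0.288033
H = 0.328480 + 0.441618 + 0.491168 + 0.460882 + 0.477312 + 0.288033 = 2.487493

H = 2.4875 bits/symbol


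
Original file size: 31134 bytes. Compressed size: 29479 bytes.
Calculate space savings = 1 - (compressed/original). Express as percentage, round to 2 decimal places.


ratio = compressed/original = 29479/31134 = 0.946843
savings = 1 - ratio = 1 - 0.946843 = 0.053157
as a percentage: 0.053157 * 100 = 5.32%

Space savings = 1 - 29479/31134 = 5.32%


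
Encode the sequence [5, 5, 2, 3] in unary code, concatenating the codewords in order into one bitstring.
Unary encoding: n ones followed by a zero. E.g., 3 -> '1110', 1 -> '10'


Encode each number as n ones followed by a terminating 0:
  5 -> 111110 (6 bits)
  5 -> 111110 (6 bits)
  2 -> 110 (3 bits)
  3 -> 1110 (4 bits)
Total length = 6 + 6 + 3 + 4 = 19 bits.

Unary([5, 5, 2, 3]) = 1111101111101101110 (19 bits)


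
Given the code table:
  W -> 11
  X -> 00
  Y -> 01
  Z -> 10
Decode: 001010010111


Decoding:
00 -> X
10 -> Z
10 -> Z
01 -> Y
01 -> Y
11 -> W


Result: XZZYYW


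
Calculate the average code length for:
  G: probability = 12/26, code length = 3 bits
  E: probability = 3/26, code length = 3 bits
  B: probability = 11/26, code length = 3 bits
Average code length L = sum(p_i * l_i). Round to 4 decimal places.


Weighted contributions p_i * l_i:
  G: (12/26) * 3 = 36/26
  E: (3/26) * 3 = 9/26
  B: (11/26) * 3 = 33/26
Sum = (36 + 9 + 33)/26 = 78/26

L = 78/26 = 3.0000 bits/symbol


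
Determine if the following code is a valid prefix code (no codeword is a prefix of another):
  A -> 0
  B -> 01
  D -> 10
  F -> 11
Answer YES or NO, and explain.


Checking each pair (does one codeword prefix another?):
  A='0' vs B='01': prefix -- VIOLATION

NO -- this is NOT a valid prefix code. A (0) is a prefix of B (01).


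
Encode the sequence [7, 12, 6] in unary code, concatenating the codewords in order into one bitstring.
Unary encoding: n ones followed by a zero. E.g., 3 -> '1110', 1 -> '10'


Encode each number as n ones followed by a terminating 0:
  7 -> 11111110 (8 bits)
  12 -> 1111111111110 (13 bits)
  6 -> 1111110 (7 bits)
Total length = 8 + 13 + 7 = 28 bits.

Unary([7, 12, 6]) = 1111111011111111111101111110 (28 bits)


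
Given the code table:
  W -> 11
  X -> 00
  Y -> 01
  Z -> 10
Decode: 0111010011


Decoding:
01 -> Y
11 -> W
01 -> Y
00 -> X
11 -> W


Result: YWYXW


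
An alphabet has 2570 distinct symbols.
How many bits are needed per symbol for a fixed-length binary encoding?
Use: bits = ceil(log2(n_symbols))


log2(2570) = 11.3276
Bracket: 2^11 = 2048 < 2570 <= 2^12 = 4096
So ceil(log2(2570)) = 12

bits = ceil(log2(2570)) = ceil(11.3276) = 12 bits


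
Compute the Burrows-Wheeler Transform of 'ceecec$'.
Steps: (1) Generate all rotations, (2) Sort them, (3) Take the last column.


Rotations (sorted):
  0: $ceecec -> last char: c
  1: c$ceece -> last char: e
  2: cec$cee -> last char: e
  3: ceecec$ -> last char: $
  4: ec$ceec -> last char: c
  5: ecec$ce -> last char: e
  6: eecec$c -> last char: c


BWT = cee$cec


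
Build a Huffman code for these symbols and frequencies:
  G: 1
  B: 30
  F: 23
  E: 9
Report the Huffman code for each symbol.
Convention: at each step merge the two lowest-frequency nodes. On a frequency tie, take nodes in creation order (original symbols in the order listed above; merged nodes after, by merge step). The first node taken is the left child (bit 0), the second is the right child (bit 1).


Huffman tree construction:
Step 1: Merge G(1) + E(9) = 10
Step 2: Merge (G+E)(10) + F(23) = 33
Step 3: Merge B(30) + ((G+E)+F)(33) = 63
Read each symbol's code off the tree from the root (left child = 0, right child = 1).

Codes:
  G: 100 (length 3)
  B: 0 (length 1)
  F: 11 (length 2)
  E: 101 (length 3)
Average code length: 106/63 = 1.6825 bits/symbol


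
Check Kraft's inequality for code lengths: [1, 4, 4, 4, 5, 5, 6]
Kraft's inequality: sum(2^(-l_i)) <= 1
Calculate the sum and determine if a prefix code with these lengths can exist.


Sum = 2^(-1) + 2^(-4) + 2^(-4) + 2^(-4) + 2^(-5) + 2^(-5) + 2^(-6)
    = 0.5 + 0.0625 + 0.0625 + 0.0625 + 0.03125 + 0.03125 + 0.015625
    = 49/64 = 0.765625
Since 0.765625 <= 1, Kraft's inequality IS satisfied.
A prefix code with these lengths CAN exist.

Kraft sum = 0.765625. Satisfied.


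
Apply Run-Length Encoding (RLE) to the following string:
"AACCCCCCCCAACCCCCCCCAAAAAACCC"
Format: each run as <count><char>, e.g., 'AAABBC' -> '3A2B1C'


Scanning runs left to right:
  i=0: run of 'A' x 2 -> '2A'
  i=2: run of 'C' x 8 -> '8C'
  i=10: run of 'A' x 2 -> '2A'
  i=12: run of 'C' x 8 -> '8C'
  i=20: run of 'A' x 6 -> '6A'
  i=26: run of 'C' x 3 -> '3C'

RLE = 2A8C2A8C6A3C


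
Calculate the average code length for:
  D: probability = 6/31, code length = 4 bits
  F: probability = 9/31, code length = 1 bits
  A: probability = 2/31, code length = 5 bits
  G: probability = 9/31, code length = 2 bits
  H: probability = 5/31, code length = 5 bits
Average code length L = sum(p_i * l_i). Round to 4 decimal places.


Weighted contributions p_i * l_i:
  D: (6/31) * 4 = 24/31
  F: (9/31) * 1 = 9/31
  A: (2/31) * 5 = 10/31
  G: (9/31) * 2 = 18/31
  H: (5/31) * 5 = 25/31
Sum = (24 + 9 + 10 + 18 + 25)/31 = 86/31

L = 86/31 = 2.7742 bits/symbol


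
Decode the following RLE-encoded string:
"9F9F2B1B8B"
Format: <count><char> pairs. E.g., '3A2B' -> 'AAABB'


Expanding each <count><char> pair:
  9F -> 'FFFFFFFFF'
  9F -> 'FFFFFFFFF'
  2B -> 'BB'
  1B -> 'B'
  8B -> 'BBBBBBBB'

Decoded = FFFFFFFFFFFFFFFFFFBBBBBBBBBBB


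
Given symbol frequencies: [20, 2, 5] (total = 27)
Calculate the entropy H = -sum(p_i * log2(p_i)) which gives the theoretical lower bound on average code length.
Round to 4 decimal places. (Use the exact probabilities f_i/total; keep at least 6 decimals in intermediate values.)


Per-symbol terms -p_i * log2(p_i) with p_i = f_i/27:
  p = 20/27 = 0.740741: log2(p) = -0.432959, -p*log2(p) = 0.320711
  p = 2/27 = 0.074074: log2(p) = -3.754888, -p*log2(p) = 0.278140
  p = 5/27 = 0.185185: log2(p) = -2.432959, -p*log2(p) = 0.450548
H = 0.320711 + 0.278140 + 0.450548 = 1.049399

H = 1.0494 bits/symbol


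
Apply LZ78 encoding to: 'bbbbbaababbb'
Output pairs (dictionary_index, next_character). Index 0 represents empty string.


LZ78 encoding steps:
Dictionary: {0: ''}
Step 1: w='' (idx 0), next='b' -> output (0, 'b'), add 'b' as idx 1
Step 2: w='b' (idx 1), next='b' -> output (1, 'b'), add 'bb' as idx 2
Step 3: w='bb' (idx 2), next='a' -> output (2, 'a'), add 'bba' as idx 3
Step 4: w='' (idx 0), next='a' -> output (0, 'a'), add 'a' as idx 4
Step 5: w='b' (idx 1), next='a' -> output (1, 'a'), add 'ba' as idx 5
Step 6: w='bb' (idx 2), next='b' -> output (2, 'b'), add 'bbb' as idx 6


Encoded: [(0, 'b'), (1, 'b'), (2, 'a'), (0, 'a'), (1, 'a'), (2, 'b')]


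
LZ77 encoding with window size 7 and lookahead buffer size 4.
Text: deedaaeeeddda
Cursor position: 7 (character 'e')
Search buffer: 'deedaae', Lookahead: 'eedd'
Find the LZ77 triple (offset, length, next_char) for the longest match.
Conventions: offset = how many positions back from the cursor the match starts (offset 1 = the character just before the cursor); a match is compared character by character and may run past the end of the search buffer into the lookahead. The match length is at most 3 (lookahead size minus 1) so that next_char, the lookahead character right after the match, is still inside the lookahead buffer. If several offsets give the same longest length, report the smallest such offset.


Try each offset into the search buffer:
  offset=1 (pos 6, char 'e'): match length 2
  offset=2 (pos 5, char 'a'): match length 0
  offset=3 (pos 4, char 'a'): match length 0
  offset=4 (pos 3, char 'd'): match length 0
  offset=5 (pos 2, char 'e'): match length 1
  offset=6 (pos 1, char 'e'): match length 3
  offset=7 (pos 0, char 'd'): match length 0
Longest match has length 3 at offset 6.
next_char = character at position 7 + 3 = 10 -> 'd'

Best match: offset=6, length=3 (matching 'eed' starting at position 1)
LZ77 triple: (6, 3, 'd')


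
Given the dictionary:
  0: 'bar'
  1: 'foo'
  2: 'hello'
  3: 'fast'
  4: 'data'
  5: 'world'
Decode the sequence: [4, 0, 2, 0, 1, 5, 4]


Look up each index in the dictionary:
  4 -> 'data'
  0 -> 'bar'
  2 -> 'hello'
  0 -> 'bar'
  1 -> 'foo'
  5 -> 'world'
  4 -> 'data'

Decoded: "data bar hello bar foo world data"


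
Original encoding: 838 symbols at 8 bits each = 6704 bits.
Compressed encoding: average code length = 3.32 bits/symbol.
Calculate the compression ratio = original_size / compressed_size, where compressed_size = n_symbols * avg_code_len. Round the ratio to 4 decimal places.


original_size = n_symbols * orig_bits = 838 * 8 = 6704 bits
compressed_size = n_symbols * avg_code_len = 838 * 3.32 = 2782.16 bits
ratio = original_size / compressed_size = 6704 / 2782.16 = 2.4096

Compression ratio = 2.4096


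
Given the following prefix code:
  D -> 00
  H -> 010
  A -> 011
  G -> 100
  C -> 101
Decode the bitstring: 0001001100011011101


Decoding step by step:
Bits 00 -> D
Bits 010 -> H
Bits 011 -> A
Bits 00 -> D
Bits 011 -> A
Bits 011 -> A
Bits 101 -> C


Decoded message: DHADAAC


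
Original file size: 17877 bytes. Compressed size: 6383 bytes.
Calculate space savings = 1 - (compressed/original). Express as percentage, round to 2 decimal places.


ratio = compressed/original = 6383/17877 = 0.357051
savings = 1 - ratio = 1 - 0.357051 = 0.642949
as a percentage: 0.642949 * 100 = 64.29%

Space savings = 1 - 6383/17877 = 64.29%


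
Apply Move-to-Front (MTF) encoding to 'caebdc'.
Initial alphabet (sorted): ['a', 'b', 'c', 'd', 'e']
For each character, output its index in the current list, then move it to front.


MTF encoding:
'c': index 2 in ['a', 'b', 'c', 'd', 'e'] -> ['c', 'a', 'b', 'd', 'e']
'a': index 1 in ['c', 'a', 'b', 'd', 'e'] -> ['a', 'c', 'b', 'd', 'e']
'e': index 4 in ['a', 'c', 'b', 'd', 'e'] -> ['e', 'a', 'c', 'b', 'd']
'b': index 3 in ['e', 'a', 'c', 'b', 'd'] -> ['b', 'e', 'a', 'c', 'd']
'd': index 4 in ['b', 'e', 'a', 'c', 'd'] -> ['d', 'b', 'e', 'a', 'c']
'c': index 4 in ['d', 'b', 'e', 'a', 'c'] -> ['c', 'd', 'b', 'e', 'a']


Output: [2, 1, 4, 3, 4, 4]


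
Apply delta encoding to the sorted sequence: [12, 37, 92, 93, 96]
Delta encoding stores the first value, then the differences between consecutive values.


First value: 12
Deltas:
  37 - 12 = 25
  92 - 37 = 55
  93 - 92 = 1
  96 - 93 = 3


Delta encoded: [12, 25, 55, 1, 3]


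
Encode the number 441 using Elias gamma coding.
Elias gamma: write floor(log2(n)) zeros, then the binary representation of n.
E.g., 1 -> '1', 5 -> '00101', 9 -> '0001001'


num_bits = floor(log2(441)) + 1 = 9
leading_zeros = num_bits - 1 = 8
binary(441) = 110111001

Elias gamma(441) = '00000000' + '110111001' = 00000000110111001 (17 bits)


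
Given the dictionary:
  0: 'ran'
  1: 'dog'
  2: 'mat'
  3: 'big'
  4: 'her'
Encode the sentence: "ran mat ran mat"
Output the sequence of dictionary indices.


Look up each word in the dictionary:
  'ran' -> 0
  'mat' -> 2
  'ran' -> 0
  'mat' -> 2

Encoded: [0, 2, 0, 2]


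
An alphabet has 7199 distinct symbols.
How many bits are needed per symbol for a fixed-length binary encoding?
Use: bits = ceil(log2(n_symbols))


log2(7199) = 12.8136
Bracket: 2^12 = 4096 < 7199 <= 2^13 = 8192
So ceil(log2(7199)) = 13

bits = ceil(log2(7199)) = ceil(12.8136) = 13 bits


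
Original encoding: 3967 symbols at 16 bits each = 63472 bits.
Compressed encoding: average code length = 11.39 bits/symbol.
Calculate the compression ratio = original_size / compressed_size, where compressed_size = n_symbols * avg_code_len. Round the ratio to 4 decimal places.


original_size = n_symbols * orig_bits = 3967 * 16 = 63472 bits
compressed_size = n_symbols * avg_code_len = 3967 * 11.39 = 45184.13 bits
ratio = original_size / compressed_size = 63472 / 45184.13 = 1.4047

Compression ratio = 1.4047


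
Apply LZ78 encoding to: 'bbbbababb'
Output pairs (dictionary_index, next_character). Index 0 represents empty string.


LZ78 encoding steps:
Dictionary: {0: ''}
Step 1: w='' (idx 0), next='b' -> output (0, 'b'), add 'b' as idx 1
Step 2: w='b' (idx 1), next='b' -> output (1, 'b'), add 'bb' as idx 2
Step 3: w='b' (idx 1), next='a' -> output (1, 'a'), add 'ba' as idx 3
Step 4: w='ba' (idx 3), next='b' -> output (3, 'b'), add 'bab' as idx 4
Step 5: w='b' (idx 1), end of input -> output (1, '')


Encoded: [(0, 'b'), (1, 'b'), (1, 'a'), (3, 'b'), (1, '')]


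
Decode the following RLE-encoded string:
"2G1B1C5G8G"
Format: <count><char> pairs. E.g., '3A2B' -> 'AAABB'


Expanding each <count><char> pair:
  2G -> 'GG'
  1B -> 'B'
  1C -> 'C'
  5G -> 'GGGGG'
  8G -> 'GGGGGGGG'

Decoded = GGBCGGGGGGGGGGGGG


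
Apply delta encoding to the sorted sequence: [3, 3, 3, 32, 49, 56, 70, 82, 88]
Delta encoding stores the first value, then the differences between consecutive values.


First value: 3
Deltas:
  3 - 3 = 0
  3 - 3 = 0
  32 - 3 = 29
  49 - 32 = 17
  56 - 49 = 7
  70 - 56 = 14
  82 - 70 = 12
  88 - 82 = 6


Delta encoded: [3, 0, 0, 29, 17, 7, 14, 12, 6]


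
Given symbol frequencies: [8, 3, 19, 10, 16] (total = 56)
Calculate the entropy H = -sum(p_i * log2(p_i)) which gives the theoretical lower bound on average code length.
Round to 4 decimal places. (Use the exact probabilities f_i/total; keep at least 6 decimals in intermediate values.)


Per-symbol terms -p_i * log2(p_i) with p_i = f_i/56:
  p = 8/56 = 0.142857: log2(p) = -2.807355, -p*log2(p) = 0.401051
  p = 3/56 = 0.053571: log2(p) = -4.222392, -p*log2(p) = 0.226200
  p = 19/56 = 0.339286: log2(p) = -1.559427, -p*log2(p) = 0.529091
  p = 10/56 = 0.178571: log2(p) = -2.485427, -p*log2(p) = 0.443826
  p = 16/56 = 0.285714: log2(p) = -1.807355, -p*log2(p) = 0.516387
H = 0.401051 + 0.226200 + 0.529091 + 0.443826 + 0.516387 = 2.116555

H = 2.1166 bits/symbol


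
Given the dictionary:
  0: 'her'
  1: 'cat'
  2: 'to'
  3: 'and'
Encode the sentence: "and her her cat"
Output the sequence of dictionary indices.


Look up each word in the dictionary:
  'and' -> 3
  'her' -> 0
  'her' -> 0
  'cat' -> 1

Encoded: [3, 0, 0, 1]


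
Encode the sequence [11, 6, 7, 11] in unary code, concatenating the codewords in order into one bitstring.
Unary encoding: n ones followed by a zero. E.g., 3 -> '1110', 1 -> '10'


Encode each number as n ones followed by a terminating 0:
  11 -> 111111111110 (12 bits)
  6 -> 1111110 (7 bits)
  7 -> 11111110 (8 bits)
  11 -> 111111111110 (12 bits)
Total length = 12 + 7 + 8 + 12 = 39 bits.

Unary([11, 6, 7, 11]) = 111111111110111111011111110111111111110 (39 bits)


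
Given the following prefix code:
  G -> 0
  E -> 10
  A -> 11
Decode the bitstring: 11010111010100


Decoding step by step:
Bits 11 -> A
Bits 0 -> G
Bits 10 -> E
Bits 11 -> A
Bits 10 -> E
Bits 10 -> E
Bits 10 -> E
Bits 0 -> G


Decoded message: AGEAEEEG
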